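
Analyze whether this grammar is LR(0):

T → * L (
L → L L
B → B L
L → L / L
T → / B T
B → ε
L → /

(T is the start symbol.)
No. Reduce-reduce conflict: [B → .] and [L → / .]

Augment with T' → T and build the canonical LR(0) collection (I0 = CLOSURE({[T' → . T]}), then GOTO on every symbol after a dot until no new states appear). It has 14 states:
  I0: { [T → . * L (], [T → . / B T], [T' → . T] }  — shift
  I1: { [L → . /], [L → . L / L], [L → . L L], [T → * . L (] }  — shift
  I2: { [B → . B L], [B → .], [T → / . B T] }  — reduce
  I3: { [T' → T .] }  — accept
  I4: { [B → B . L], [L → . /], [L → . L / L], [L → . L L], [T → . * L (], [T → . / B T], [T → / B . T] }  — shift
  I5: { [B → . B L], [B → .], [L → / .], [T → / . B T] }  — 2 reduces
  I6: { [B → B L .], [L → . /], [L → . L / L], [L → . L L], [L → L . / L], [L → L . L] }  — shift, reduce
  I7: { [T → / B T .] }  — reduce
  I8: { [L → . /], [L → . L / L], [L → . L L], [L → / .], [L → L / . L] }  — shift, reduce
  I9: { [L → . /], [L → . L / L], [L → . L L], [L → L . / L], [L → L . L], [L → L L .] }  — shift, reduce
  I10: { [L → / .] }  — reduce
  I11: { [L → . /], [L → . L / L], [L → . L L], [L → L . / L], [L → L . L], [L → L / L .] }  — shift, reduce
  I12: { [L → . /], [L → . L / L], [L → . L L], [L → L . / L], [L → L . L], [T → * L . (] }  — shift
  I13: { [T → * L ( .] }  — reduce

Conflict in state I5:
  Reduce-reduce conflict: [B → .] and [L → / .]
So the grammar is NOT LR(0).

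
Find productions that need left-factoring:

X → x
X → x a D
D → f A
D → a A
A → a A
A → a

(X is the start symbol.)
Left-factoring is needed when two productions for the same non-terminal
share a common prefix on the right-hand side.

Productions for X:
  X → x
  X → x a D
Productions for D:
  D → f A
  D → a A
Productions for A:
  A → a A
  A → a

Found common prefix 'x' in productions for X
Found common prefix 'a' in productions for A

Answer: Yes, X has productions with common prefix 'x'; A has productions with common prefix 'a'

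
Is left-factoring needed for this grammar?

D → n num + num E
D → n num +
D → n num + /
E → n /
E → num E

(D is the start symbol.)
Left-factoring is needed when two productions for the same non-terminal
share a common prefix on the right-hand side.

Productions for D:
  D → n num + num E
  D → n num +
  D → n num + /
Productions for E:
  E → n /
  E → num E

Found common prefix 'n num +' in productions for D

Answer: Yes, D has productions with common prefix 'n num +'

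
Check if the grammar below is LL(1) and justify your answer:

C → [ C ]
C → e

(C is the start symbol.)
Yes, the grammar is LL(1).

For C:
  PREDICT(C → '[' C ']') = { '[' }
  PREDICT(C → e) = { 'e' }

All predict sets are disjoint. The grammar IS LL(1).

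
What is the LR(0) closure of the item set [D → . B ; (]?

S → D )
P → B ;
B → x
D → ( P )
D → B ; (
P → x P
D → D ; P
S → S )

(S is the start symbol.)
{ [B → . x], [D → . B ; (] }

To compute CLOSURE, for each item [A → α.Bβ] where B is a non-terminal, add [B → .γ] for all productions B → γ; repeat for the newly added items until nothing changes.

Start with: [D → . B ; (]
  [D → . B ; (] has the dot before B: add [B → . x]
No further items can be added.

CLOSURE = { [B → . x], [D → . B ; (] }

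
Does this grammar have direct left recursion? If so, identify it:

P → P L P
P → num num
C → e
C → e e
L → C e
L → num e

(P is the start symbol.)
Direct left recursion occurs when N → N α for some non-terminal N (the right-hand side begins with the left-hand side itself).

P → P L P: LEFT RECURSIVE (starts with P)
P → num num: starts with num
C → e: starts with e
C → e e: starts with e
L → C e: starts with C
L → num e: starts with num

The grammar has direct left recursion on: P.

Answer: Yes, P is left-recursive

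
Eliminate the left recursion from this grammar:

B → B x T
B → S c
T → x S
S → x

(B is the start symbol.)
B → S c B'
B' → x T B'
B' → ε
T → x S
S → x

B is directly left-recursive. The standard transformation for
  A → A α₁ | ... | A α_m | β₁ | ... | β_n
is
  A  → β₁ A' | ... | β_n A'
  A' → α₁ A' | ... | α_m A' | ε

B → S c becomes B → S c B'
B → B x T becomes B' → x T B'
Add B' → ε

Productions for other non-terminals are unchanged:
  T → x S
  S → x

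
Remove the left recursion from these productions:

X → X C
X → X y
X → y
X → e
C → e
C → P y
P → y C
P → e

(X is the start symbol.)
X is directly left-recursive. The standard transformation for
  A → A α₁ | ... | A α_m | β₁ | ... | β_n
is
  A  → β₁ A' | ... | β_n A'
  A' → α₁ A' | ... | α_m A' | ε

X → y becomes X → y X'
X → e becomes X → e X'
X → X C becomes X' → C X'
X → X y becomes X' → y X'
Add X' → ε

Productions for other non-terminals are unchanged:
  C → e
  C → P y
  P → y C
  P → e

Resulting grammar:
X → y X'
X → e X'
X' → C X'
X' → y X'
X' → ε
C → e
C → P y
P → y C
P → e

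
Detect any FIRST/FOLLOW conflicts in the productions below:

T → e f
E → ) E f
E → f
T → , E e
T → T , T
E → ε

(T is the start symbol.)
A FIRST/FOLLOW conflict occurs when a non-terminal N has a nullable alternative N → β (β ⇒* ε) and another alternative N → α with FIRST(α) ∩ FOLLOW(N) ≠ ∅: on such a lookahead the parser cannot decide between expanding α and letting N vanish via β.

Nullable non-terminals: E.

E: nullable alternative(s) E → ε; FOLLOW(E) = { 'e', 'f' }
  E → ) E f: FIRST \ {ε} = { ')' } — disjoint from FOLLOW(E)
  E → f: FIRST \ {ε} = { 'f' } — overlaps FOLLOW(E) on { 'f' }: CONFLICT
  E → ε: FIRST \ {ε} = { } — this is the only nullable alternative, skip

T has no nullable alternative, so no FIRST/FOLLOW check is needed there.

So the grammar has 1 FIRST/FOLLOW conflict (marked CONFLICT above).

Answer: Yes. E → f with FOLLOW(E) on { 'f' }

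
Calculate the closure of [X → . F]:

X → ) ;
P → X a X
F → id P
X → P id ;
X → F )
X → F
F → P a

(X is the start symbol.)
To compute CLOSURE, for each item [A → α.Bβ] where B is a non-terminal, add [B → .γ] for all productions B → γ; repeat for the newly added items until nothing changes.

Start with: [X → . F]
  [X → . F] has the dot before F: add [F → . id P], [F → . P a]
  [F → . P a] has the dot before P: add [P → . X a X]
  [P → . X a X] has the dot before X: add [X → . ) ;], [X → . P id ;], [X → . F )]
No further items can be added.

CLOSURE = { [F → . P a], [F → . id P], [P → . X a X], [X → . ) ;], [X → . F )], [X → . F], [X → . P id ;] }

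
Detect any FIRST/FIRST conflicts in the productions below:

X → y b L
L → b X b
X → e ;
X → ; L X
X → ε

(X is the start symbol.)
No FIRST/FIRST conflicts.

Productions for X:
  X → y b L: FIRST = { 'y' }
  X → e ;: FIRST = { 'e' }
  X → ; L X: FIRST = { ';' }
  X → ε: FIRST = { ε }
L has only one production, so no FIRST/FIRST conflict is possible there.

All alternatives of each non-terminal have pairwise disjoint FIRST sets.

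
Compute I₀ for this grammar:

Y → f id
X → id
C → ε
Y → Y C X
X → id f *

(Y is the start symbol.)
{ [Y → . Y C X], [Y → . f id], [Y' → . Y] }

First, augment the grammar with Y' → Y
I₀ = CLOSURE({ [Y' → . Y] }):
  [Y' → . Y] has the dot before Y: add [Y → . f id], [Y → . Y C X]
No further items can be added.

I₀ = { [Y → . Y C X], [Y → . f id], [Y' → . Y] }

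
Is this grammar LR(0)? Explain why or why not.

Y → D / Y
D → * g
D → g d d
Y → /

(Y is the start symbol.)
Augment with Y' → Y and build the canonical LR(0) collection (I0 = CLOSURE({[Y' → . Y]}), then GOTO on every symbol after a dot until no new states appear). It has 11 states:
  I0: { [D → . * g], [D → . g d d], [Y → . /], [Y → . D / Y], [Y' → . Y] }  — shift
  I1: { [D → * . g] }  — shift
  I2: { [Y → / .] }  — reduce
  I3: { [Y → D . / Y] }  — shift
  I4: { [Y' → Y .] }  — accept
  I5: { [D → g . d d] }  — shift
  I6: { [D → g d . d] }  — shift
  I7: { [D → g d d .] }  — reduce
  I8: { [D → . * g], [D → . g d d], [Y → . /], [Y → . D / Y], [Y → D / . Y] }  — shift
  I9: { [Y → D / Y .] }  — reduce
  I10: { [D → * g .] }  — reduce

Every state is either a pure shift/goto state or contains exactly one complete item and nothing to shift — no conflicts. The grammar is LR(0).

Answer: Yes, the grammar is LR(0)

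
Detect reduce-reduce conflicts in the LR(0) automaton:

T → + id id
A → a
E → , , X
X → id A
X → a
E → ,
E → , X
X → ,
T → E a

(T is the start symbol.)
Augment with T' → T and build the canonical LR(0) collection (I0 = CLOSURE({[T' → . T]}), then GOTO on every symbol after a dot until no new states appear). It has 16 states:
  I0: { [E → . , , X], [E → . , X], [E → . ,], [T → . + id id], [T → . E a], [T' → . T] }  — shift
  I1: { [T → + . id id] }  — shift
  I2: { [E → , . , X], [E → , . X], [E → , .], [X → . ,], [X → . a], [X → . id A] }  — shift, reduce
  I3: { [T → E . a] }  — shift
  I4: { [T' → T .] }  — accept
  I5: { [T → E a .] }  — reduce
  I6: { [E → , , . X], [X → , .], [X → . ,], [X → . a], [X → . id A] }  — shift, reduce
  I7: { [E → , X .] }  — reduce
  I8: { [X → a .] }  — reduce
  I9: { [A → . a], [X → id . A] }  — shift
  I10: { [X → id A .] }  — reduce
  I11: { [A → a .] }  — reduce
  I12: { [X → , .] }  — reduce
  I13: { [E → , , X .] }  — reduce
  I14: { [T → + id . id] }  — shift
  I15: { [T → + id id .] }  — reduce

No state contains more than one complete item.

Answer: No reduce-reduce conflicts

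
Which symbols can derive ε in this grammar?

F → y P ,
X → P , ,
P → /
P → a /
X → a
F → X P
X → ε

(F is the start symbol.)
A non-terminal is nullable if it can derive ε (the empty string): either it has an ε-production, or it has a production whose right-hand side consists entirely of nullable non-terminals.

ε-productions: X → ε
So X is immediately nullable.
No further non-terminal can be added: every production for the remaining non-terminals contains a terminal or a non-nullable non-terminal.
Nullable = { 'X' }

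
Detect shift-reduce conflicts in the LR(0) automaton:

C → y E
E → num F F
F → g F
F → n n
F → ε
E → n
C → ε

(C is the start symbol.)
Yes — I0: [C → .] vs [C → . y E]; I5: [F → .] vs [F → . g F]; I6: [F → .] vs [F → . g F]; I7: [F → .] vs [F → . g F]

Augment with C' → C and build the canonical LR(0) collection (I0 = CLOSURE({[C' → . C]}), then GOTO on every symbol after a dot until no new states appear). It has 12 states:
  I0: { [C → . y E], [C → .], [C' → . C] }  — shift, reduce
  I1: { [C' → C .] }  — accept
  I2: { [C → y . E], [E → . n], [E → . num F F] }  — shift
  I3: { [C → y E .] }  — reduce
  I4: { [E → n .] }  — reduce
  I5: { [E → num . F F], [F → . g F], [F → . n n], [F → .] }  — shift, reduce
  I6: { [E → num F . F], [F → . g F], [F → . n n], [F → .] }  — shift, reduce
  I7: { [F → . g F], [F → . n n], [F → .], [F → g . F] }  — shift, reduce
  I8: { [F → n . n] }  — shift
  I9: { [F → n n .] }  — reduce
  I10: { [F → g F .] }  — reduce
  I11: { [E → num F F .] }  — reduce

I0 contains reduce item [C → .] and shift item [C → . y E] — shift-reduce conflict.
I5 contains reduce item [F → .] and shift items [F → . g F], [F → . n n] — shift-reduce conflict.
I6 contains reduce item [F → .] and shift items [F → . g F], [F → . n n] — shift-reduce conflict.
I7 contains reduce item [F → .] and shift items [F → . g F], [F → . n n] — shift-reduce conflict.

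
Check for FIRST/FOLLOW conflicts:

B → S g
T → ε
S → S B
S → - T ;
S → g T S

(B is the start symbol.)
No FIRST/FOLLOW conflicts.

Nullable non-terminals: T.
T has a nullable alternative but only one production, so nothing to check.

B, S have no nullable alternative, so no FIRST/FOLLOW check is needed there.

No FIRST/FOLLOW conflicts found.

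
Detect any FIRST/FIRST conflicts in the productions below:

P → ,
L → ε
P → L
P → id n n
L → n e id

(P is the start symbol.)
A FIRST/FIRST conflict occurs when two productions N → α and N → β for the same non-terminal have FIRST(α) ∩ FIRST(β) ≠ ∅ (with ε ∈ FIRST of a nullable right-hand side, so two nullable alternatives also conflict).

FIRST sets of the non-terminals at (or reachable through a nullable prefix from) the front of some alternative:
  FIRST(L) = { 'n', ε }

Productions for P:
  P → ,: FIRST = { ',' }
  P → L: FIRST = { 'n', ε }
  P → id n n: FIRST = { 'id' }
Productions for L:
  L → ε: FIRST = { ε }
  L → n e id: FIRST = { 'n' }

All alternatives of each non-terminal have pairwise disjoint FIRST sets.

Answer: No FIRST/FIRST conflicts.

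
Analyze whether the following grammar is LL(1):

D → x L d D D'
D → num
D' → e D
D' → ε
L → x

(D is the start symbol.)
A grammar is LL(1) if for each non-terminal N with multiple productions, the predict sets of those productions are pairwise disjoint, where PREDICT(N → α) = (FIRST(α) \ {ε}) ∪ (FOLLOW(N) if α ⇒* ε).

Relevant sets:
  FOLLOW(D') = { $, 'e' }

For D:
  PREDICT(D → x L d D D') = { 'x' }
  PREDICT(D → num) = { 'num' }
For D':
  PREDICT(D' → e D) = { 'e' }
  PREDICT(D' → ε) = { $, 'e' }
L has a single production, so nothing to check there.

Conflict found: Predict set conflict for D': { 'e' }
The grammar is NOT LL(1).

Answer: No. Predict set conflict for D': { 'e' }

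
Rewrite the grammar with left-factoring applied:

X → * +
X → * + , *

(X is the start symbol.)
X → * + X'
X' → ε
X' → , *

Left-factoring transforms A → αβ₁ | αβ₂ into A → αA' and A' → β₁ | β₂
(α is the longest common prefix among the alternatives). Repeat until
no nonterminal has two alternatives with a common prefix.

Round 1: X has alternatives sharing prefix '* +'. Introduce X': X → * + X'
  Add: X' → ε
  Add: X' → , *

No remaining common prefixes — done.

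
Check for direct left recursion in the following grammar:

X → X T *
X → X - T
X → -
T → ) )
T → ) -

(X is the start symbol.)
Direct left recursion occurs when N → N α for some non-terminal N (the right-hand side begins with the left-hand side itself).

X → X T *: LEFT RECURSIVE (starts with X)
X → X - T: LEFT RECURSIVE (starts with X)
X → -: starts with '-'
T → ) ): starts with ')'
T → ) -: starts with ')'

The grammar has direct left recursion on: X.

Answer: Yes, X is left-recursive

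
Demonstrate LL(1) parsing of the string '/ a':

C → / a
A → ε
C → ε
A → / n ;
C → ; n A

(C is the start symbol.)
Stack is shown with the top on the left.

Stack  Input  Action
--------------------
C $    / a $  output C → / a
/ a $  / a $  match '/'
a $    a $    match 'a'
$      $      accept

The string is accepted.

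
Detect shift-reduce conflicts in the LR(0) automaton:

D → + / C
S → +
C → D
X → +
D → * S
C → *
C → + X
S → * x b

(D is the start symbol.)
Augment with D' → D and build the canonical LR(0) collection (I0 = CLOSURE({[D' → . D]}), then GOTO on every symbol after a dot until no new states appear). It has 16 states:
  I0: { [D → . * S], [D → . + / C], [D' → . D] }  — shift
  I1: { [D → * . S], [S → . * x b], [S → . +] }  — shift
  I2: { [D → + . / C] }  — shift
  I3: { [D' → D .] }  — accept
  I4: { [C → . *], [C → . + X], [C → . D], [D → + / . C], [D → . * S], [D → . + / C] }  — shift
  I5: { [C → * .], [D → * . S], [S → . * x b], [S → . +] }  — shift, reduce
  I6: { [C → + . X], [D → + . / C], [X → . +] }  — shift
  I7: { [D → + / C .] }  — reduce
  I8: { [C → D .] }  — reduce
  I9: { [X → + .] }  — reduce
  I10: { [C → + X .] }  — reduce
  I11: { [S → * . x b] }  — shift
  I12: { [S → + .] }  — reduce
  I13: { [D → * S .] }  — reduce
  I14: { [S → * x . b] }  — shift
  I15: { [S → * x b .] }  — reduce

I5 contains reduce item [C → * .] and shift items [S → . * x b], [S → . +] — shift-reduce conflict.

Answer: Yes — I5: [C → * .] vs [S → . * x b]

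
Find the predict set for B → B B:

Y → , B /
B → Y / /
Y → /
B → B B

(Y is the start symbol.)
PREDICT(B → B B) = (FIRST(RHS) \ {ε}) ∪ (FOLLOW(B) if ε ∈ FIRST(RHS), i.e. RHS ⇒* ε)
FIRST(B) = { ',', '/' }
FIRST(B B) = { ',', '/' }
ε ∉ FIRST(B B), so FOLLOW(B) is not added.
PREDICT(B → B B) = { ',', '/' }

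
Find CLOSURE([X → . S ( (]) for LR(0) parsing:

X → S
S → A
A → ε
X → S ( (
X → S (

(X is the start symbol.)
To compute CLOSURE, for each item [A → α.Bβ] where B is a non-terminal, add [B → .γ] for all productions B → γ; repeat for the newly added items until nothing changes.

Start with: [X → . S ( (]
  [X → . S ( (] has the dot before S: add [S → . A]
  [S → . A] has the dot before A: add [A → .]
No further items can be added.

CLOSURE = { [A → .], [S → . A], [X → . S ( (] }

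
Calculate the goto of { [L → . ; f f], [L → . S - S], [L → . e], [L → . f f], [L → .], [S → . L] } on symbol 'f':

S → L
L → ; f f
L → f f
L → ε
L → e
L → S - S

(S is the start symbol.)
GOTO(I, 'f') = CLOSURE({ [A → αX.β] : [A → α.Xβ] ∈ I, X = 'f' })

Items with dot before 'f', with the dot advanced:
  [L → . f f] → [L → f . f]
Closure adds nothing (no advanced item has the dot before a non-terminal).

GOTO = { [L → f . f] }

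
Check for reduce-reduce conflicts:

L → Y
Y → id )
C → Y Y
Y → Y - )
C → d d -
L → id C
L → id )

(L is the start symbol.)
Yes — I4: [L → id ) .] vs [Y → id ) .]

A reduce-reduce conflict occurs when an LR(0) state has two complete items [A → α .] and [B → β .] — both call for a reduction, and with no lookahead the parser cannot choose between them.

Augment with L' → L and build the canonical LR(0) collection (I0 = CLOSURE({[L' → . L]}), then GOTO on every symbol after a dot until no new states appear). It has 15 states:
  I0: { [L → . Y], [L → . id )], [L → . id C], [L' → . L], [Y → . Y - )], [Y → . id )] }  — shift
  I1: { [L' → L .] }  — accept
  I2: { [L → Y .], [Y → Y . - )] }  — shift, reduce
  I3: { [C → . Y Y], [C → . d d -], [L → id . )], [L → id . C], [Y → . Y - )], [Y → . id )], [Y → id . )] }  — shift
  I4: { [L → id ) .], [Y → id ) .] }  — 2 reduces
  I5: { [L → id C .] }  — reduce
  I6: { [C → Y . Y], [Y → . Y - )], [Y → . id )], [Y → Y . - )] }  — shift
  I7: { [C → d . d -] }  — shift
  I8: { [Y → id . )] }  — shift
  I9: { [Y → id ) .] }  — reduce
  I10: { [C → d d . -] }  — shift
  I11: { [C → d d - .] }  — reduce
  I12: { [Y → Y - . )] }  — shift
  I13: { [C → Y Y .], [Y → Y . - )] }  — shift, reduce
  I14: { [Y → Y - ) .] }  — reduce

I4 contains complete items [L → id ) .], [Y → id ) .] — reduce-reduce conflict.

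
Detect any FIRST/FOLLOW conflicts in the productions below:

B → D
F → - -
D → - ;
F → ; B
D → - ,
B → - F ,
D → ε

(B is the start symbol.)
No FIRST/FOLLOW conflicts.

A FIRST/FOLLOW conflict occurs when a non-terminal N has a nullable alternative N → β (β ⇒* ε) and another alternative N → α with FIRST(α) ∩ FOLLOW(N) ≠ ∅: on such a lookahead the parser cannot decide between expanding α and letting N vanish via β.

Nullable non-terminals: B, D.
FIRST sets used below: FIRST(D) = { '-', ε }

B: nullable alternative(s) B → D; FOLLOW(B) = { $, ',' }
  B → D: FIRST \ {ε} = { '-' } — this is the only nullable alternative, skip
  B → - F ,: FIRST \ {ε} = { '-' } — disjoint from FOLLOW(B)

D: nullable alternative(s) D → ε; FOLLOW(D) = { $, ',' }
  D → - ;: FIRST \ {ε} = { '-' } — disjoint from FOLLOW(D)
  D → - ,: FIRST \ {ε} = { '-' } — disjoint from FOLLOW(D)
  D → ε: FIRST \ {ε} = { } — this is the only nullable alternative, skip

F has no nullable alternative, so no FIRST/FOLLOW check is needed there.

No FIRST/FOLLOW conflicts found.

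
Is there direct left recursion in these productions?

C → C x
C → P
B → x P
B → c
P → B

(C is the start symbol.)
C → C x: LEFT RECURSIVE (starts with C)
C → P: starts with P
B → x P: starts with x
B → c: starts with c
P → B: starts with B

The grammar has direct left recursion on: C.

Answer: Yes, C is left-recursive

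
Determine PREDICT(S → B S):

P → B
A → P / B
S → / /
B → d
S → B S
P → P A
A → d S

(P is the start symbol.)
{ 'd' }

PREDICT(S → B S) = (FIRST(RHS) \ {ε}) ∪ (FOLLOW(S) if ε ∈ FIRST(RHS), i.e. RHS ⇒* ε)
FIRST(B) = { 'd' }
FIRST(B S) = { 'd' }
ε ∉ FIRST(B S), so FOLLOW(S) is not added.
PREDICT(S → B S) = { 'd' }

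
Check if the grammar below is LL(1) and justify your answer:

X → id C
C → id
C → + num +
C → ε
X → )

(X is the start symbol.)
A grammar is LL(1) if for each non-terminal N with multiple productions, the predict sets of those productions are pairwise disjoint, where PREDICT(N → α) = (FIRST(α) \ {ε}) ∪ (FOLLOW(N) if α ⇒* ε).

Relevant sets:
  FOLLOW(C) = { $ }

For X:
  PREDICT(X → id C) = { 'id' }
  PREDICT(X → ')') = { ')' }
For C:
  PREDICT(C → id) = { 'id' }
  PREDICT(C → '+' num '+') = { '+' }
  PREDICT(C → ε) = { $ }

All predict sets are disjoint. The grammar IS LL(1).

Answer: Yes, the grammar is LL(1).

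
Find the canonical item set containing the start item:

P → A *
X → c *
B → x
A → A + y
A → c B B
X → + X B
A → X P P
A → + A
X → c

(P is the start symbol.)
{ [A → . + A], [A → . A + y], [A → . X P P], [A → . c B B], [P → . A *], [P' → . P], [X → . + X B], [X → . c *], [X → . c] }

First, augment the grammar with P' → P
I₀ = CLOSURE({ [P' → . P] }):
  [P' → . P] has the dot before P: add [P → . A *]
  [P → . A *] has the dot before A: add [A → . A + y], [A → . c B B], [A → . X P P], [A → . + A]
  [A → . X P P] has the dot before X: add [X → . c *], [X → . + X B], [X → . c]
No further items can be added.

I₀ = { [A → . + A], [A → . A + y], [A → . X P P], [A → . c B B], [P → . A *], [P' → . P], [X → . + X B], [X → . c *], [X → . c] }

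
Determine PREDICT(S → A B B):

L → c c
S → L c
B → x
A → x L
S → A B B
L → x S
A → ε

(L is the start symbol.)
{ 'x' }

PREDICT(S → A B B) = (FIRST(RHS) \ {ε}) ∪ (FOLLOW(S) if ε ∈ FIRST(RHS), i.e. RHS ⇒* ε)
FIRST(A) = { 'x', ε }
FIRST(B) = { 'x' }
FIRST(A B B) = { 'x' }
ε ∉ FIRST(A B B), so FOLLOW(S) is not added.
PREDICT(S → A B B) = { 'x' }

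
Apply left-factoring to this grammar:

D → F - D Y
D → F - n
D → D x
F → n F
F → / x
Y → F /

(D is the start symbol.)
D → F - D'
D' → D Y
D' → n
D → D x
F → n F
F → / x
Y → F /

Left-factoring transforms A → αβ₁ | αβ₂ into A → αA' and A' → β₁ | β₂
(α is the longest common prefix among the alternatives). Repeat until
no nonterminal has two alternatives with a common prefix.

Round 1: D has alternatives sharing prefix 'F -'. Introduce D': D → F - D'
  Add: D' → D Y
  Add: D' → n

No remaining common prefixes — done.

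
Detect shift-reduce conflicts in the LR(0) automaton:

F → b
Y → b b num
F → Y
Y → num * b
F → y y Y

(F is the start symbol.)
Yes — I3: [F → b .] vs [Y → b . b num]

Augment with F' → F and build the canonical LR(0) collection (I0 = CLOSURE({[F' → . F]}), then GOTO on every symbol after a dot until no new states appear). It has 13 states:
  I0: { [F → . Y], [F → . b], [F → . y y Y], [F' → . F], [Y → . b b num], [Y → . num * b] }  — shift
  I1: { [F' → F .] }  — accept
  I2: { [F → Y .] }  — reduce
  I3: { [F → b .], [Y → b . b num] }  — shift, reduce
  I4: { [Y → num . * b] }  — shift
  I5: { [F → y . y Y] }  — shift
  I6: { [F → y y . Y], [Y → . b b num], [Y → . num * b] }  — shift
  I7: { [F → y y Y .] }  — reduce
  I8: { [Y → b . b num] }  — shift
  I9: { [Y → b b . num] }  — shift
  I10: { [Y → b b num .] }  — reduce
  I11: { [Y → num * . b] }  — shift
  I12: { [Y → num * b .] }  — reduce

I3 contains reduce item [F → b .] and shift item [Y → b . b num] — shift-reduce conflict.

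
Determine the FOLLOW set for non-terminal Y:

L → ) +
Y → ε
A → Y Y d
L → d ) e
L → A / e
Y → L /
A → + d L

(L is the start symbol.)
To compute FOLLOW(Y), find every occurrence of Y on a right-hand side N → α Y β: add FIRST(β) \ {ε}, and if β is empty or nullable also add FOLLOW(N). Iterate to a fixed point.

In A → Y Y d: Y is followed by Y d, add FIRST(Y d) \ {ε} = { ')', '+', 'd' }
In A → Y Y d: Y is followed by d, add FIRST(d) \ {ε} = { 'd' }

Taking the union: FOLLOW(Y) = { ')', '+', 'd' }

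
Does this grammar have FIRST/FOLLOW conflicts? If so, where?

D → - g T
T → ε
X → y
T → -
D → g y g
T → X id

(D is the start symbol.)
Nullable non-terminals: T.
FIRST sets used below: FIRST(X) = { 'y' }

T: nullable alternative(s) T → ε; FOLLOW(T) = { $ }
  T → ε: FIRST \ {ε} = { } — this is the only nullable alternative, skip
  T → -: FIRST \ {ε} = { '-' } — disjoint from FOLLOW(T)
  T → X id: FIRST \ {ε} = { 'y' } — disjoint from FOLLOW(T)

D, X have no nullable alternative, so no FIRST/FOLLOW check is needed there.

No FIRST/FOLLOW conflicts found.

Answer: No FIRST/FOLLOW conflicts.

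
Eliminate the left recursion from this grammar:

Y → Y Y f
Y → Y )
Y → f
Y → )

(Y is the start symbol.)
Y → f Y'
Y → ) Y'
Y' → Y f Y'
Y' → ) Y'
Y' → ε

Y is directly left-recursive. The standard transformation for
  A → A α₁ | ... | A α_m | β₁ | ... | β_n
is
  A  → β₁ A' | ... | β_n A'
  A' → α₁ A' | ... | α_m A' | ε

Y → f becomes Y → f Y'
Y → ) becomes Y → ) Y'
Y → Y Y f becomes Y' → Y f Y'
Y → Y ) becomes Y' → ) Y'
Add Y' → ε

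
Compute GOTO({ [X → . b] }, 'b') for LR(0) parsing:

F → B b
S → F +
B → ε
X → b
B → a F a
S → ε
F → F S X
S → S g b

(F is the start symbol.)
GOTO(I, 'b') = CLOSURE({ [A → αX.β] : [A → α.Xβ] ∈ I, X = 'b' })

Items with dot before 'b', with the dot advanced:
  [X → . b] → [X → b .]
Closure adds nothing (no advanced item has the dot before a non-terminal).

GOTO = { [X → b .] }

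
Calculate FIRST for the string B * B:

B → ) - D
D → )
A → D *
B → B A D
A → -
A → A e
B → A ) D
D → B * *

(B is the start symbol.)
{ ')', '-' }

FIRST sets of the non-terminals involved (from the grammar, by fixed-point iteration):
  FIRST(B) = { ')', '-' }

To compute FIRST(B * B), process the symbols left to right:
Symbol B is a non-terminal. Add FIRST(B) \ {ε} = { ')', '-' }
B is not nullable (ε ∉ FIRST(B)), so stop here.
FIRST(B * B) = { ')', '-' }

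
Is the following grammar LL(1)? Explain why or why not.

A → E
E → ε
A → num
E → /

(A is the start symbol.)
Yes, the grammar is LL(1).

A grammar is LL(1) if for each non-terminal N with multiple productions, the predict sets of those productions are pairwise disjoint, where PREDICT(N → α) = (FIRST(α) \ {ε}) ∪ (FOLLOW(N) if α ⇒* ε).

Relevant sets:
  FIRST(E) = { '/', ε }
  FOLLOW(A) = { $ }
  FOLLOW(E) = { $ }

For A:
  PREDICT(A → E) = { $, '/' }
  PREDICT(A → num) = { 'num' }
For E:
  PREDICT(E → ε) = { $ }
  PREDICT(E → '/') = { '/' }

All predict sets are disjoint. The grammar IS LL(1).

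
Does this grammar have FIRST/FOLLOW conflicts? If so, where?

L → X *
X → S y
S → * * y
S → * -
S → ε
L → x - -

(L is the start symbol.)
Nullable non-terminals: S.

S: nullable alternative(s) S → ε; FOLLOW(S) = { 'y' }
  S → * * y: FIRST \ {ε} = { '*' } — disjoint from FOLLOW(S)
  S → * -: FIRST \ {ε} = { '*' } — disjoint from FOLLOW(S)
  S → ε: FIRST \ {ε} = { } — this is the only nullable alternative, skip

L, X have no nullable alternative, so no FIRST/FOLLOW check is needed there.

No FIRST/FOLLOW conflicts found.

Answer: No FIRST/FOLLOW conflicts.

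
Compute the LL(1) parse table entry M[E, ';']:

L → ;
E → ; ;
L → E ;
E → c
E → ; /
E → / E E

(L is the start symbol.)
E → ; ;, E → ; /

To find M[E, ';'], we find productions for E where ';' is in the predict set (PREDICT(N → α) = (FIRST(α) \ {ε}) ∪ (FOLLOW(N) if α ⇒* ε)).

E → ; ;: PREDICT = { ';' }
  ';' is in predict set, so this production goes in M[E, ';']
E → c: PREDICT = { 'c' }
E → ; /: PREDICT = { ';' }
  ';' is in predict set, so this production goes in M[E, ';']
E → / E E: PREDICT = { '/' }

M[E, ';'] = E → ; ;, E → ; /  (a multiply-defined cell — the grammar is not LL(1))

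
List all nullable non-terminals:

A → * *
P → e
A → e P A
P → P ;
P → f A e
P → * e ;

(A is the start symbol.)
None

A non-terminal is nullable if it can derive ε (the empty string): either it has an ε-production, or it has a production whose right-hand side consists entirely of nullable non-terminals.

There are no ε-productions, so no non-terminal can derive ε.
No non-terminals are nullable.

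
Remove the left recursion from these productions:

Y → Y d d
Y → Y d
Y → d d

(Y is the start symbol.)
Y is directly left-recursive. The standard transformation for
  A → A α₁ | ... | A α_m | β₁ | ... | β_n
is
  A  → β₁ A' | ... | β_n A'
  A' → α₁ A' | ... | α_m A' | ε

Y → d d becomes Y → d d Y'
Y → Y d d becomes Y' → d d Y'
Y → Y d becomes Y' → d Y'
Add Y' → ε

Resulting grammar:
Y → d d Y'
Y' → d d Y'
Y' → d Y'
Y' → ε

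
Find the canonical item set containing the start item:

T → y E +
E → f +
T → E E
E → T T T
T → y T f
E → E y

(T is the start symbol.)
{ [E → . E y], [E → . T T T], [E → . f +], [T → . E E], [T → . y E +], [T → . y T f], [T' → . T] }

First, augment the grammar with T' → T
I₀ = CLOSURE({ [T' → . T] }):
  [T' → . T] has the dot before T: add [T → . y E +], [T → . E E], [T → . y T f]
  [T → . E E] has the dot before E: add [E → . f +], [E → . T T T], [E → . E y]
No further items can be added.

I₀ = { [E → . E y], [E → . T T T], [E → . f +], [T → . E E], [T → . y E +], [T → . y T f], [T' → . T] }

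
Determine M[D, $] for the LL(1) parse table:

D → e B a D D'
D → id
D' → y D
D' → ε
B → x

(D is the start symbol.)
Empty (error entry)

To find M[D, $], we find productions for D where $ is in the predict set (PREDICT(N → α) = (FIRST(α) \ {ε}) ∪ (FOLLOW(N) if α ⇒* ε)).

D → e B a D D': PREDICT = { 'e' }
D → id: PREDICT = { 'id' }

M[D, $] is empty (no production applies)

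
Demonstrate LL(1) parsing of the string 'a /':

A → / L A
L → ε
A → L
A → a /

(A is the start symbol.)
Stack is shown with the top on the left.

Stack  Input  Action
--------------------
A $    a / $  output A → a /
a / $  a / $  match 'a'
/ $    / $    match '/'
$      $      accept

The string is accepted.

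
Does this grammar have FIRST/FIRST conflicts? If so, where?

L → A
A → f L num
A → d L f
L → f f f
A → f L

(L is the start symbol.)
FIRST sets of the non-terminals at (or reachable through a nullable prefix from) the front of some alternative:
  FIRST(A) = { 'd', 'f' }

Productions for L:
  L → A: FIRST = { 'd', 'f' }
  L → f f f: FIRST = { 'f' }
Productions for A:
  A → f L num: FIRST = { 'f' }
  A → d L f: FIRST = { 'd' }
  A → f L: FIRST = { 'f' }

Conflict for L: L → A and L → f f f
  Overlap: { 'f' }
Conflict for A: A → f L num and A → f L
  Overlap: { 'f' }

Answer: Yes. L → A / L → f f f on { 'f' }; A → f L num / A → f L on { 'f' }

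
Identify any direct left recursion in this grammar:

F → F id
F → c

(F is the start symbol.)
F → F id: LEFT RECURSIVE (starts with F)
F → c: starts with c

The grammar has direct left recursion on: F.

Answer: Yes, F is left-recursive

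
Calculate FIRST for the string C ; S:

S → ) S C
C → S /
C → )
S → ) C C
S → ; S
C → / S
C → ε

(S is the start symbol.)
{ ')', '/', ';' }

FIRST sets of the non-terminals involved (from the grammar, by fixed-point iteration):
  FIRST(C) = { ')', '/', ';', ε }

To compute FIRST(C ; S), process the symbols left to right:
Symbol C is a non-terminal. Add FIRST(C) \ {ε} = { ')', '/', ';' }
C is nullable (ε ∈ FIRST(C)), continue to the next symbol.
Symbol ; is a terminal. Add ';' and stop.
FIRST(C ; S) = { ')', '/', ';' }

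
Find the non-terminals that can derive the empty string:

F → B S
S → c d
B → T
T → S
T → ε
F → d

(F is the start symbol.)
{ 'B', 'T' }

A non-terminal is nullable if it can derive ε (the empty string): either it has an ε-production, or it has a production whose right-hand side consists entirely of nullable non-terminals.

ε-productions: T → ε
So T is immediately nullable.
B → T: every symbol on the right is nullable, so B is nullable too.
No further non-terminal can be added: every production for the remaining non-terminals contains a terminal or a non-nullable non-terminal.
Nullable = { 'B', 'T' }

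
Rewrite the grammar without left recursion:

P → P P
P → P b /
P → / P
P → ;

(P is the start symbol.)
P → / P P'
P → ; P'
P' → P P'
P' → b / P'
P' → ε

P is directly left-recursive. The standard transformation for
  A → A α₁ | ... | A α_m | β₁ | ... | β_n
is
  A  → β₁ A' | ... | β_n A'
  A' → α₁ A' | ... | α_m A' | ε

P → / P becomes P → / P P'
P → ; becomes P → ; P'
P → P P becomes P' → P P'
P → P b / becomes P' → b / P'
Add P' → ε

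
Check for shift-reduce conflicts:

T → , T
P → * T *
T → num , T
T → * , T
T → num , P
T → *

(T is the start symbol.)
Yes — I1: [T → * .] vs [T → * . , T]; I6: [T → * .] vs [T → . *]

A shift-reduce conflict occurs when an LR(0) state has both:
  - a complete (reduce) item [A → α .] (dot at the end), and
  - a shift item [B → β . c γ] (dot before a terminal).

Augment with T' → T and build the canonical LR(0) collection (I0 = CLOSURE({[T' → . T]}), then GOTO on every symbol after a dot until no new states appear). It has 16 states:
  I0: { [T → . * , T], [T → . *], [T → . , T], [T → . num , P], [T → . num , T], [T' → . T] }  — shift
  I1: { [T → * . , T], [T → * .] }  — shift, reduce
  I2: { [T → , . T], [T → . * , T], [T → . *], [T → . , T], [T → . num , P], [T → . num , T] }  — shift
  I3: { [T' → T .] }  — accept
  I4: { [T → num . , P], [T → num . , T] }  — shift
  I5: { [P → . * T *], [T → . * , T], [T → . *], [T → . , T], [T → . num , P], [T → . num , T], [T → num , . P], [T → num , . T] }  — shift
  I6: { [P → * . T *], [T → * . , T], [T → * .], [T → . * , T], [T → . *], [T → . , T], [T → . num , P], [T → . num , T] }  — shift, reduce
  I7: { [T → num , P .] }  — reduce
  I8: { [T → num , T .] }  — reduce
  I9: { [T → * , . T], [T → , . T], [T → . * , T], [T → . *], [T → . , T], [T → . num , P], [T → . num , T] }  — shift
  I10: { [P → * T . *] }  — shift
  I11: { [P → * T * .] }  — reduce
  I12: { [T → * , T .], [T → , T .] }  — 2 reduces
  I13: { [T → , T .] }  — reduce
  I14: { [T → * , . T], [T → . * , T], [T → . *], [T → . , T], [T → . num , P], [T → . num , T] }  — shift
  I15: { [T → * , T .] }  — reduce

I1 contains reduce item [T → * .] and shift item [T → * . , T] — shift-reduce conflict.
I6 contains reduce item [T → * .] and shift items [T → . *], [T → . * , T], [T → * . , T], [T → . , T], [T → . num , P], [T → . num , T] — shift-reduce conflict.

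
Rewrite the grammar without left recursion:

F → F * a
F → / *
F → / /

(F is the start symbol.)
F is directly left-recursive. The standard transformation for
  A → A α₁ | ... | A α_m | β₁ | ... | β_n
is
  A  → β₁ A' | ... | β_n A'
  A' → α₁ A' | ... | α_m A' | ε

F → / * becomes F → / * F'
F → / / becomes F → / / F'
F → F * a becomes F' → * a F'
Add F' → ε

Resulting grammar:
F → / * F'
F → / / F'
F' → * a F'
F' → ε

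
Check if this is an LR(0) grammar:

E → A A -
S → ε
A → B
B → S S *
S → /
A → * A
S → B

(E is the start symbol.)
Augment with E' → E and build the canonical LR(0) collection (I0 = CLOSURE({[E' → . E]}), then GOTO on every symbol after a dot until no new states appear). It has 13 states:
  I0: { [A → . * A], [A → . B], [B → . S S *], [E → . A A -], [E' → . E], [S → . /], [S → . B], [S → .] }  — shift, reduce
  I1: { [A → * . A], [A → . * A], [A → . B], [B → . S S *], [S → . /], [S → . B], [S → .] }  — shift, reduce
  I2: { [S → / .] }  — reduce
  I3: { [A → . * A], [A → . B], [B → . S S *], [E → A . A -], [S → . /], [S → . B], [S → .] }  — shift, reduce
  I4: { [A → B .], [S → B .] }  — 2 reduces
  I5: { [E' → E .] }  — accept
  I6: { [B → . S S *], [B → S . S *], [S → . /], [S → . B], [S → .] }  — shift, reduce
  I7: { [S → B .] }  — reduce
  I8: { [B → . S S *], [B → S . S *], [B → S S . *], [S → . /], [S → . B], [S → .] }  — shift, reduce
  I9: { [B → S S * .] }  — reduce
  I10: { [E → A A . -] }  — shift
  I11: { [E → A A - .] }  — reduce
  I12: { [A → * A .] }  — reduce

Conflict in state I0:
  Shift-reduce conflict between [S → .] and [A → . * A]
So the grammar is NOT LR(0).

Answer: No. Shift-reduce conflict between [S → .] and [A → . * A]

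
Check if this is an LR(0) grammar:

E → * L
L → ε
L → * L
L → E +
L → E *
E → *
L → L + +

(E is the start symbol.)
No. Shift-reduce conflict between [E → * .] and [E → . *]

A grammar is LR(0) if no state in the canonical LR(0) collection has:
  - both a shift item (dot before a terminal) and a complete item (shift-reduce conflict), or
  - two or more complete items (reduce-reduce conflict; the accept item [E' → E .] counts as a complete item here).

Augment with E' → E and build the canonical LR(0) collection (I0 = CLOSURE({[E' → . E]}), then GOTO on every symbol after a dot until no new states appear). It has 11 states:
  I0: { [E → . * L], [E → . *], [E' → . E] }  — shift
  I1: { [E → * . L], [E → * .], [E → . * L], [E → . *], [L → . * L], [L → . E *], [L → . E +], [L → . L + +], [L → .] }  — shift, 2 reduces
  I2: { [E' → E .] }  — accept
  I3: { [E → * . L], [E → * .], [E → . * L], [E → . *], [L → * . L], [L → . * L], [L → . E *], [L → . E +], [L → . L + +], [L → .] }  — shift, 2 reduces
  I4: { [L → E . *], [L → E . +] }  — shift
  I5: { [E → * L .], [L → L . + +] }  — shift, reduce
  I6: { [L → L + . +] }  — shift
  I7: { [L → L + + .] }  — reduce
  I8: { [L → E * .] }  — reduce
  I9: { [L → E + .] }  — reduce
  I10: { [E → * L .], [L → * L .], [L → L . + +] }  — shift, 2 reduces

Conflict in state I1:
  Shift-reduce conflict between [E → * .] and [E → . *]
So the grammar is NOT LR(0).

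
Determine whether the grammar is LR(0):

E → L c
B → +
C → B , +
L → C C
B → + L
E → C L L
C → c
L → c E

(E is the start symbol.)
Augment with E' → E and build the canonical LR(0) collection (I0 = CLOSURE({[E' → . E]}), then GOTO on every symbol after a dot until no new states appear). It has 18 states:
  I0: { [B → . + L], [B → . +], [C → . B , +], [C → . c], [E → . C L L], [E → . L c], [E' → . E], [L → . C C], [L → . c E] }  — shift
  I1: { [B → + . L], [B → + .], [B → . + L], [B → . +], [C → . B , +], [C → . c], [L → . C C], [L → . c E] }  — shift, reduce
  I2: { [C → B . , +] }  — shift
  I3: { [B → . + L], [B → . +], [C → . B , +], [C → . c], [E → C . L L], [L → . C C], [L → . c E], [L → C . C] }  — shift
  I4: { [E' → E .] }  — accept
  I5: { [E → L . c] }  — shift
  I6: { [B → . + L], [B → . +], [C → . B , +], [C → . c], [C → c .], [E → . C L L], [E → . L c], [L → . C C], [L → . c E], [L → c . E] }  — shift, reduce
  I7: { [L → c E .] }  — reduce
  I8: { [E → L c .] }  — reduce
  I9: { [B → . + L], [B → . +], [C → . B , +], [C → . c], [L → C . C], [L → C C .] }  — shift, reduce
  I10: { [B → . + L], [B → . +], [C → . B , +], [C → . c], [E → C L . L], [L → . C C], [L → . c E] }  — shift
  I11: { [B → . + L], [B → . +], [C → . B , +], [C → . c], [L → C . C] }  — shift
  I12: { [E → C L L .] }  — reduce
  I13: { [L → C C .] }  — reduce
  I14: { [C → c .] }  — reduce
  I15: { [C → B , . +] }  — shift
  I16: { [C → B , + .] }  — reduce
  I17: { [B → + L .] }  — reduce

Conflict in state I1:
  Shift-reduce conflict between [B → + .] and [B → . +]
So the grammar is NOT LR(0).

Answer: No. Shift-reduce conflict between [B → + .] and [B → . +]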